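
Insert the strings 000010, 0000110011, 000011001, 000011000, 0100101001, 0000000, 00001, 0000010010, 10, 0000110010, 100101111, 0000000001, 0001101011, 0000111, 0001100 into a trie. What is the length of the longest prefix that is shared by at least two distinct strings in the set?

9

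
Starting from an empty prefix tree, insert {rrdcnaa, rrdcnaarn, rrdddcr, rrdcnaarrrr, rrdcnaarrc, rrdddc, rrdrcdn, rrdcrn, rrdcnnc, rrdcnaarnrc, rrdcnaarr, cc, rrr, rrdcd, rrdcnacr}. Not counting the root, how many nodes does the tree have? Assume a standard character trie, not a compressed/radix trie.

33

Count nodes per top-level branch (shared prefixes stored once):
  'c'-branch (cc): 2 nodes
  'r'-branch (rrdcd, rrdcnaa, rrdcnaarn, rrdcnaarnrc, rrdcnaarr, rrdcnaarrc, rrdcnaarrrr, rrdcnacr, rrdcnnc, rrdcrn, rrdddc, rrdddcr, rrdrcdn, rrr): 31 nodes
Sum: 33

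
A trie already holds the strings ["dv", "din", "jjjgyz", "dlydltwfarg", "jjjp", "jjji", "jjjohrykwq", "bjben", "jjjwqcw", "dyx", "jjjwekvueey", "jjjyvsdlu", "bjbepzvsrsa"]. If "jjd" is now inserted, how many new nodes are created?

The longest prefix of "jjd" already in the trie is "jj" (length 2).
Each of the 1 remaining characters creates one node.

1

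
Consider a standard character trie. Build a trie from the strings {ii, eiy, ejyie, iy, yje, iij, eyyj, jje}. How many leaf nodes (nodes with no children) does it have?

A leaf is a node with no children — equivalently, the end of a word that is not a proper prefix of any other stored word.
Those words: "eiy", "ejyie", "eyyj", "iij", "iy", "jje", "yje"
Leaf count: 7

7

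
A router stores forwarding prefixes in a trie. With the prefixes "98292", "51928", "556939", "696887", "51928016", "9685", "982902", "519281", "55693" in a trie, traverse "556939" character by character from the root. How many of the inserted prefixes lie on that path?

Check each prefix of "556939" against the stored set — each match is an end-marker on the path.
Prefixes of the query that are stored words: "55693", "556939"
Count: 2

2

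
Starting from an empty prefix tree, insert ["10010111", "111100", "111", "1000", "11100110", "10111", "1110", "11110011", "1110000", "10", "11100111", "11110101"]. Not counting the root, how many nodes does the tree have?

Insert word by word; a character creates a node only if that edge doesn't already exist:
  "10010111" → 8 new (1, 0, 0, 1, 0, 1, 1, 1)
  "111100" → prefix "1" already present; 5 new (1, 1, 1, 0, 0)
  "111" → prefix "111" already present; 0 new (none)
  "1000" → prefix "100" already present; 1 new (0)
  "11100110" → prefix "111" already present; 5 new (0, 0, 1, 1, 0)
  "10111" → prefix "10" already present; 3 new (1, 1, 1)
  "1110" → prefix "1110" already present; 0 new (none)
  "11110011" → prefix "111100" already present; 2 new (1, 1)
  "1110000" → prefix "11100" already present; 2 new (0, 0)
  "10" → prefix "10" already present; 0 new (none)
  "11100111" → prefix "1110011" already present; 1 new (1)
  "11110101" → prefix "11110" already present; 3 new (1, 0, 1)
Total nodes = 8 + 5 + 0 + 1 + 5 + 3 + 0 + 2 + 2 + 0 + 1 + 3 = 30

30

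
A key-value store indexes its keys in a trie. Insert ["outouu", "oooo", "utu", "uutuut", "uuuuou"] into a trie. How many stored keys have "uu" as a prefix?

2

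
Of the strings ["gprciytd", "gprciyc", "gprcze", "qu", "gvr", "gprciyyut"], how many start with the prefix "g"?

Traverse to the node for "g", then collect every word in that subtree.
Words under "g": gprciyc, gprciytd, gprciyyut, gprcze, gvr
Count: 5

5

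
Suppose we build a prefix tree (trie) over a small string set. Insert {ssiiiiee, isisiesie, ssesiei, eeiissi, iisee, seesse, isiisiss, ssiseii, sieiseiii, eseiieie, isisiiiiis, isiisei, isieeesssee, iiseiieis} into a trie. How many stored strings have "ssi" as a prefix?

2

Traverse to the node for "ssi", then collect every word in that subtree.
Words under "ssi": ssiiiiee, ssiseii
Count: 2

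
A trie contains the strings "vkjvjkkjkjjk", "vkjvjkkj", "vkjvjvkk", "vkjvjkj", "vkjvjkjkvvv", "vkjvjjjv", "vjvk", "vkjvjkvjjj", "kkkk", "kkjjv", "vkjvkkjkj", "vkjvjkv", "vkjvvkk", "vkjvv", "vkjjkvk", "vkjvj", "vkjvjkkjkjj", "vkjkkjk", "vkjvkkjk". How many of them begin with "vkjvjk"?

7

Walk to "vkjvjk"; the words in its subtree are exactly those with that prefix.
Matches: "vkjvjkj", "vkjvjkjkvvv", "vkjvjkkj", "vkjvjkkjkjj", "vkjvjkkjkjjk", "vkjvjkv", "vkjvjkvjjj"
Count: 7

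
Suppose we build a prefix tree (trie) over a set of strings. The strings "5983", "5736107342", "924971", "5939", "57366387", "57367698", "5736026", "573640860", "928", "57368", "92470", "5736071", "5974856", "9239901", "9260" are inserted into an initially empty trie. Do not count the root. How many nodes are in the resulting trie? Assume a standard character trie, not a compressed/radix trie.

55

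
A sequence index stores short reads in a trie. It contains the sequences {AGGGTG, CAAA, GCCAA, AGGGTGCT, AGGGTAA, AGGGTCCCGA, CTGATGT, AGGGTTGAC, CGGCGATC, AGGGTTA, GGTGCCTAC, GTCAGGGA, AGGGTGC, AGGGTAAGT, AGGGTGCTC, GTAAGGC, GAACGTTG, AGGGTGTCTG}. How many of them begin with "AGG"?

Walk to "AGG"; the words in its subtree are exactly those with that prefix.
Words under "AGG": AGGGTAA, AGGGTAAGT, AGGGTCCCGA, AGGGTG, AGGGTGC, AGGGTGCT, AGGGTGCTC, AGGGTGTCTG, AGGGTTA, AGGGTTGAC
Count: 10

10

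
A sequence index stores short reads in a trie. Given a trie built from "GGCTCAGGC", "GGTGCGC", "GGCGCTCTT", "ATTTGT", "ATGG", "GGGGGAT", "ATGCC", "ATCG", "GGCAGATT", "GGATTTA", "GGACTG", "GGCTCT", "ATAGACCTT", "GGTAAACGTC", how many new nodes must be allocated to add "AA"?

Walking "AA" from the root, the first 1 characters ("A") follow existing edges; "A" is the first miss.
New nodes needed: |"AA"| − 1 = 2 − 1 = 1.

1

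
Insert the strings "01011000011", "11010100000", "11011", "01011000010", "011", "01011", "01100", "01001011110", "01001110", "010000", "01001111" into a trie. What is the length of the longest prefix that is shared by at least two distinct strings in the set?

Look for the deepest trie node that still has at least two words in its subtree.
"01011000010" and "01011000011" agree on "0101100001" (10 characters) before diverging; nothing deeper is shared.
Longest shared-prefix length: 10

10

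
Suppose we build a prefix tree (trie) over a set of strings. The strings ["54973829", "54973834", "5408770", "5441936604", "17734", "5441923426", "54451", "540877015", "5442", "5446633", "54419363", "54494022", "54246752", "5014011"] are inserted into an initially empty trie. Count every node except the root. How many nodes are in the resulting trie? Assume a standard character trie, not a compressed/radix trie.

60

Count nodes per top-level branch (shared prefixes stored once):
  '1'-branch (17734): 5 nodes
  '5'-branch (5014011, 5408770, 540877015, 54246752, 5441923426, 54419363, 5441936604, 5442, 54451, 5446633, 54494022, 54973829, 54973834): 55 nodes
Sum: 60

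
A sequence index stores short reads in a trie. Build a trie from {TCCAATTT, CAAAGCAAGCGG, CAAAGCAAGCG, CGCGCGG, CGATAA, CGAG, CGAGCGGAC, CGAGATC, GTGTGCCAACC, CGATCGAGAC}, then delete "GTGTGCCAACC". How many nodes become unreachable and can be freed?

After clearing the end-marker at "GTGTGCCAACC", prune upward until reaching a node still needed by another word.
No other word shares any prefix with "GTGTGCCAACC", so all 11 of its nodes go.
Nodes removed: 11

11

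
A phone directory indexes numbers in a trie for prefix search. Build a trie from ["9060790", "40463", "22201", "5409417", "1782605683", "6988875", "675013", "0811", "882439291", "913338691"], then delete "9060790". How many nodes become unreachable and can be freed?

6

After clearing the end-marker at "9060790", prune upward until reaching a node still needed by another word.
The suffix "060790" (6 nodes) is used only by "9060790"; the node for "9" still has the child "1", so pruning stops there.
Nodes removed: 6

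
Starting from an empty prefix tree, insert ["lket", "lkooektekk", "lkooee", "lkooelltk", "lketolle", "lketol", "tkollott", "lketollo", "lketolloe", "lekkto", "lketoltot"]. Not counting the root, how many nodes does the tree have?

Trace insertions, counting only characters that open a new branch:
  "lket" → 4 new (l, k, e, t)
  "lkooektekk" → prefix "lk" already present; 8 new (o, o, e, k, t, e, k, k)
  "lkooee" → prefix "lkooe" already present; 1 new (e)
  "lkooelltk" → prefix "lkooe" already present; 4 new (l, l, t, k)
  "lketolle" → prefix "lket" already present; 4 new (o, l, l, e)
  "lketol" → prefix "lketol" already present; 0 new (none)
  "tkollott" → 8 new (t, k, o, l, l, o, t, t)
  "lketollo" → prefix "lketoll" already present; 1 new (o)
  "lketolloe" → prefix "lketollo" already present; 1 new (e)
  "lekkto" → prefix "l" already present; 5 new (e, k, k, t, o)
  "lketoltot" → prefix "lketol" already present; 3 new (t, o, t)
Total nodes = 4 + 8 + 1 + 4 + 4 + 0 + 8 + 1 + 1 + 5 + 3 = 39

39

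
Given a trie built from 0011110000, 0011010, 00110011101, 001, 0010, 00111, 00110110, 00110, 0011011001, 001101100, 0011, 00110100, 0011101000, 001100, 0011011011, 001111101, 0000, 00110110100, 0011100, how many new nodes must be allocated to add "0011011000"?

Walking "0011011000" from the root, the first 9 characters ("001101100") follow existing edges; "0" is the first miss.
So 10 − 9 = 1 new nodes.

1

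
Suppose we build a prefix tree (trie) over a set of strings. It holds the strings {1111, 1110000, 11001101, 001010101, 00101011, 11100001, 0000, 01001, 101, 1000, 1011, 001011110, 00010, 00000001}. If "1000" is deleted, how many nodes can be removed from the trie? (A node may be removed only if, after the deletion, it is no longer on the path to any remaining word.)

2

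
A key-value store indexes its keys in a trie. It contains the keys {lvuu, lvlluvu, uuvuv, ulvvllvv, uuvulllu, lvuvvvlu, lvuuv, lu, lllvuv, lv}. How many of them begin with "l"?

Traverse to the node for "l", then collect every word in that subtree.
Words under "l": lllvuv, lu, lv, lvlluvu, lvuu, lvuuv, lvuvvvlu
Count: 7

7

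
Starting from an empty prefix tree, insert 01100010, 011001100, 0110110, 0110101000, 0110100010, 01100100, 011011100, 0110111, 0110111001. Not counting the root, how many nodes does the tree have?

30

For each word, the new-node count is its length minus the longest prefix already in the trie:
  "01100010" → 8 new (0, 1, 1, 0, 0, 0, 1, 0)
  "011001100" → prefix "01100" already present; 4 new (1, 1, 0, 0)
  "0110110" → prefix "0110" already present; 3 new (1, 1, 0)
  "0110101000" → prefix "01101" already present; 5 new (0, 1, 0, 0, 0)
  "0110100010" → prefix "011010" already present; 4 new (0, 0, 1, 0)
  "01100100" → prefix "011001" already present; 2 new (0, 0)
  "011011100" → prefix "011011" already present; 3 new (1, 0, 0)
  "0110111" → prefix "0110111" already present; 0 new (none)
  "0110111001" → prefix "011011100" already present; 1 new (1)
Total nodes = 8 + 4 + 3 + 5 + 4 + 2 + 3 + 0 + 1 = 30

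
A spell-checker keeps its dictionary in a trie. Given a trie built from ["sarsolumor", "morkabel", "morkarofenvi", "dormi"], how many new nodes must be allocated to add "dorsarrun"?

The longest prefix of "dorsarrun" already in the trie is "dor" (length 3).
So 9 − 3 = 6 new nodes.

6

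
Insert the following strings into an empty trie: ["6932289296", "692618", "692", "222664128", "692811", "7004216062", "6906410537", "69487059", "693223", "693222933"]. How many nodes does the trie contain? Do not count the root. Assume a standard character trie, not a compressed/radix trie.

Count nodes per top-level branch (shared prefixes stored once):
  '2'-branch (222664128): 9 nodes
  '6'-branch (6906410537, 692, 692618, 692811, 693222933, 693223, 6932289296, 69487059): 36 nodes
  '7'-branch (7004216062): 10 nodes
Sum: 55

55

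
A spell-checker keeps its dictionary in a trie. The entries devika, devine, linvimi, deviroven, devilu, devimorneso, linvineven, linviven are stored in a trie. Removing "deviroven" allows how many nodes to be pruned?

Walk "deviroven" from the leaf back toward the root, removing each node that no remaining word uses.
The suffix "roven" (5 nodes) is used only by "deviroven"; the node for "devi" still has the child "k", so pruning stops there.
Nodes removed: 5

5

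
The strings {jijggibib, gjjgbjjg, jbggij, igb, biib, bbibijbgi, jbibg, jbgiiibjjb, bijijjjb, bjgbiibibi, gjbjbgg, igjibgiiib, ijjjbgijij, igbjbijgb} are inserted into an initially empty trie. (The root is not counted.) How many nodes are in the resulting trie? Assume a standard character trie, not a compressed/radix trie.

90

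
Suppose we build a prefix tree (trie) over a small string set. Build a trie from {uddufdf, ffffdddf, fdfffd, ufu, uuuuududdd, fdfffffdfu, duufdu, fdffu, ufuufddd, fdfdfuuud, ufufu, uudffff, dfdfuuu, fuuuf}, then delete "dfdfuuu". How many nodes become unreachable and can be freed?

A node on "dfdfuuu"'s path can go only if nothing else ends at it or branches off below it.
The suffix "fdfuuu" (6 nodes) is used only by "dfdfuuu"; the node for "d" still has the child "u", so pruning stops there.
Nodes removed: 6

6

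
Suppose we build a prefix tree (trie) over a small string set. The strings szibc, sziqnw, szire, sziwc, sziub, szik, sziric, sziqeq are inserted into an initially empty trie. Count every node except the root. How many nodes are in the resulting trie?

19

Count nodes per top-level branch (shared prefixes stored once):
  's'-branch (szibc, szik, sziqeq, sziqnw, szire, sziric, sziub, sziwc): 19 nodes
Sum: 19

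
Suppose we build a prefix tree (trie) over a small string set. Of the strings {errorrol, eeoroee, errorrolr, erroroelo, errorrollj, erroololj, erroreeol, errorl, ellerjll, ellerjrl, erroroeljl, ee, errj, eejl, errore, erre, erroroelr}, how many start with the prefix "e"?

Filter for entries beginning with "e":
Matches: "ee", "eejl", "eeoroee", "ellerjll", "ellerjrl", "erre", "errj", "erroololj", "errore", "erroreeol", "errorl", "erroroeljl", "erroroelo", "erroroelr", "errorrol", "errorrollj", "errorrolr"
Count: 17

17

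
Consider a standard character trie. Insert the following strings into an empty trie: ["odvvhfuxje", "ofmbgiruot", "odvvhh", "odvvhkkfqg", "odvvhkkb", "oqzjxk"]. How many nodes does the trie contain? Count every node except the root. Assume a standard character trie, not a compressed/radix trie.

31

Trace insertions, counting only characters that open a new branch:
  "odvvhfuxje" → 10 new (o, d, v, v, h, f, u, x, j, e)
  "ofmbgiruot" → prefix "o" already present; 9 new (f, m, b, g, i, r, u, o, t)
  "odvvhh" → prefix "odvvh" already present; 1 new (h)
  "odvvhkkfqg" → prefix "odvvh" already present; 5 new (k, k, f, q, g)
  "odvvhkkb" → prefix "odvvhkk" already present; 1 new (b)
  "oqzjxk" → prefix "o" already present; 5 new (q, z, j, x, k)
Total nodes = 10 + 9 + 1 + 5 + 1 + 5 = 31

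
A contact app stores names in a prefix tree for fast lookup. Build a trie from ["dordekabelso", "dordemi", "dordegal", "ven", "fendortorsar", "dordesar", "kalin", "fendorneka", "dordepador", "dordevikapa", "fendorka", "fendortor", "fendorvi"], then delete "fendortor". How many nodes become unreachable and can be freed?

A node on "fendortor"'s path can go only if nothing else ends at it or branches off below it.
Every node on "fendortor" is still needed (e.g. by "fendortorsar"), so nothing is freed.
Nodes removed: 0

0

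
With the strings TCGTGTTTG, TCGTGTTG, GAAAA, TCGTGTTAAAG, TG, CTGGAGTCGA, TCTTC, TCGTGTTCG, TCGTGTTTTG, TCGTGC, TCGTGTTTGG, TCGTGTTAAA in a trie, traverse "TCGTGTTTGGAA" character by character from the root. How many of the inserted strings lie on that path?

Walk "TCGTGTTTGGAA" from the root; an end-of-word marker is hit whenever a stored word is a prefix of "TCGTGTTTGGAA".
Prefixes of the query that are stored words: "TCGTGTTTG", "TCGTGTTTGG"
Count: 2

2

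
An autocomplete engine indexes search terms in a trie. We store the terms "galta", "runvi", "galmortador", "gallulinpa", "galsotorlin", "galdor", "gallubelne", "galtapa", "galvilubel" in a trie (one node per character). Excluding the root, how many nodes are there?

For each word, the new-node count is its length minus the longest prefix already in the trie:
  "galta" → 5 new (g, a, l, t, a)
  "runvi" → 5 new (r, u, n, v, i)
  "galmortador" → prefix "gal" already present; 8 new (m, o, r, t, a, d, o, r)
  "gallulinpa" → prefix "gal" already present; 7 new (l, u, l, i, n, p, a)
  "galsotorlin" → prefix "gal" already present; 8 new (s, o, t, o, r, l, i, n)
  "galdor" → prefix "gal" already present; 3 new (d, o, r)
  "gallubelne" → prefix "gallu" already present; 5 new (b, e, l, n, e)
  "galtapa" → prefix "galta" already present; 2 new (p, a)
  "galvilubel" → prefix "gal" already present; 7 new (v, i, l, u, b, e, l)
Total nodes = 5 + 5 + 8 + 7 + 8 + 3 + 5 + 2 + 7 = 50

50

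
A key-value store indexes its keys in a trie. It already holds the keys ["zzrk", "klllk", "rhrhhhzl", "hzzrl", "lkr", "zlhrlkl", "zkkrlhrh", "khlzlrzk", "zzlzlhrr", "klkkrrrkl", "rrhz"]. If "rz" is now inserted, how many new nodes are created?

1

The longest prefix of "rz" already in the trie is "r" (length 1).
So 2 − 1 = 1 new nodes.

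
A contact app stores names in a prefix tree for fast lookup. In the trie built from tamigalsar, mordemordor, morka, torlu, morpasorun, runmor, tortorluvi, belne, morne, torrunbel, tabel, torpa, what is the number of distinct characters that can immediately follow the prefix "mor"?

4

Follow the path "mor" to its node, then look at its outgoing edges.
Characters that immediately follow "mor" among the stored strings: {d, k, n, p}.
That node has 4 child edges.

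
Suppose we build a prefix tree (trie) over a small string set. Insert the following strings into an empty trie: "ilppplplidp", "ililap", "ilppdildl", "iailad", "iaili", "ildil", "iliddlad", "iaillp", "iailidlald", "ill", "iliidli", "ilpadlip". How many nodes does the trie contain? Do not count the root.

Count nodes per top-level branch (shared prefixes stored once):
  'i'-branch (iailad, iaili, iailidlald, iaillp, ildil, iliddlad, iliidli, ililap, ill, ilpadlip, ilppdildl, ilppplplidp): 51 nodes
Sum: 51

51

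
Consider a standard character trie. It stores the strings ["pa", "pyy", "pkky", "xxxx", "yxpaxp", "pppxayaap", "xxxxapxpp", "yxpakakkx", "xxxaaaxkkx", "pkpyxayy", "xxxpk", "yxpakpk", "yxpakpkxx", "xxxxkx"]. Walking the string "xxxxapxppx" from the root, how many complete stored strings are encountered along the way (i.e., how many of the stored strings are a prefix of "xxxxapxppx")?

2

Check each prefix of "xxxxapxppx" against the stored set — each match is an end-marker on the path.
Prefixes of the query that are stored words: "xxxx", "xxxxapxpp"
Count: 2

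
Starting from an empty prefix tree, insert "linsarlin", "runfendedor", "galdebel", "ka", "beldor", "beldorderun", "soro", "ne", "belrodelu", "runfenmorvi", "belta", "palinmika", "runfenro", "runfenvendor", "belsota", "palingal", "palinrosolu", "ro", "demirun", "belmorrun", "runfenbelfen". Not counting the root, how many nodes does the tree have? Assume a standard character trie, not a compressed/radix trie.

Trace insertions, counting only characters that open a new branch:
  "linsarlin" → 9 new (l, i, n, s, a, r, l, i, n)
  "runfendedor" → 11 new (r, u, n, f, e, n, d, e, d, o, r)
  "galdebel" → 8 new (g, a, l, d, e, b, e, l)
  "ka" → 2 new (k, a)
  "beldor" → 6 new (b, e, l, d, o, r)
  "beldorderun" → prefix "beldor" already present; 5 new (d, e, r, u, n)
  "soro" → 4 new (s, o, r, o)
  "ne" → 2 new (n, e)
  "belrodelu" → prefix "bel" already present; 6 new (r, o, d, e, l, u)
  "runfenmorvi" → prefix "runfen" already present; 5 new (m, o, r, v, i)
  "belta" → prefix "bel" already present; 2 new (t, a)
  "palinmika" → 9 new (p, a, l, i, n, m, i, k, a)
  "runfenro" → prefix "runfen" already present; 2 new (r, o)
  "runfenvendor" → prefix "runfen" already present; 6 new (v, e, n, d, o, r)
  "belsota" → prefix "bel" already present; 4 new (s, o, t, a)
  "palingal" → prefix "palin" already present; 3 new (g, a, l)
  "palinrosolu" → prefix "palin" already present; 6 new (r, o, s, o, l, u)
  "ro" → prefix "r" already present; 1 new (o)
  "demirun" → 7 new (d, e, m, i, r, u, n)
  "belmorrun" → prefix "bel" already present; 6 new (m, o, r, r, u, n)
  "runfenbelfen" → prefix "runfen" already present; 6 new (b, e, l, f, e, n)
Total nodes = 9 + 11 + 8 + 2 + 6 + 5 + 4 + 2 + 6 + 5 + 2 + 9 + 2 + 6 + 4 + 3 + 6 + 1 + 7 + 6 + 6 = 110

110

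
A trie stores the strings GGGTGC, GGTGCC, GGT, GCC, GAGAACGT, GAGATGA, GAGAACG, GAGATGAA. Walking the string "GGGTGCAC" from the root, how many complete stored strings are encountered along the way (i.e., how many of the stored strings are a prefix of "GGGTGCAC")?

Check each prefix of "GGGTGCAC" against the stored set — each match is an end-marker on the path.
Prefixes of the query that are stored words: "GGGTGC"
Count: 1

1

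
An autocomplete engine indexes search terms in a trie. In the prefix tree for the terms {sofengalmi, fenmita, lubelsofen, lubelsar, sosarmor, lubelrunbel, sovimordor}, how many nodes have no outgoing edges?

Leaves are exactly the stored words that no other stored word extends.
Those words: "fenmita", "lubelrunbel", "lubelsar", "lubelsofen", "sofengalmi", "sosarmor", "sovimordor"
Leaf count: 7

7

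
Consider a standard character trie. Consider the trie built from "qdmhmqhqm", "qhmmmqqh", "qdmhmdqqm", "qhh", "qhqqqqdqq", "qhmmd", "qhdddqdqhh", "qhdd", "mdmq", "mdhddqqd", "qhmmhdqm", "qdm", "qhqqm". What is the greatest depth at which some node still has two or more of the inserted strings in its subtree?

The deepest shared node is where two words last agree before diverging.
"qdmhmdqqm" and "qdmhmqhqm" agree on "qdmhm" (5 characters) before diverging; nothing deeper is shared.
Longest shared-prefix length: 5

5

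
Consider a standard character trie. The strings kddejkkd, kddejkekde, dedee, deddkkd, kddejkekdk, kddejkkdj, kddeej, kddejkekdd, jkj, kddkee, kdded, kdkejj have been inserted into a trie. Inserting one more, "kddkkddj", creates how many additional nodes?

4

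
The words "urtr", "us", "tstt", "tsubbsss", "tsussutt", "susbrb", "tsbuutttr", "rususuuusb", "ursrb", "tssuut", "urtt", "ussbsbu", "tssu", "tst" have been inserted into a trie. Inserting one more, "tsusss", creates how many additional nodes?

Walking "tsusss" from the root, the first 5 characters ("tsuss") follow existing edges; "s" is the first miss.
Each of the 1 remaining characters creates one node.

1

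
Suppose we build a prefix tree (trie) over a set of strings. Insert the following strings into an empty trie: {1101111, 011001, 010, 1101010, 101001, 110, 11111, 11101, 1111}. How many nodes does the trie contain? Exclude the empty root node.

Insert word by word; a character creates a node only if that edge doesn't already exist:
  "1101111" → 7 new (1, 1, 0, 1, 1, 1, 1)
  "011001" → 6 new (0, 1, 1, 0, 0, 1)
  "010" → prefix "01" already present; 1 new (0)
  "1101010" → prefix "1101" already present; 3 new (0, 1, 0)
  "101001" → prefix "1" already present; 5 new (0, 1, 0, 0, 1)
  "110" → prefix "110" already present; 0 new (none)
  "11111" → prefix "11" already present; 3 new (1, 1, 1)
  "11101" → prefix "111" already present; 2 new (0, 1)
  "1111" → prefix "1111" already present; 0 new (none)
Total nodes = 7 + 6 + 1 + 3 + 5 + 0 + 3 + 2 + 0 = 27

27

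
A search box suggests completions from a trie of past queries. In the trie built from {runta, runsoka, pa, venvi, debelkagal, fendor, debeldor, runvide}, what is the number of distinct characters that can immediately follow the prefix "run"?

3

Walk "run" from the root, arriving at one node.
Distinct next characters after "run": s, t, v.
That node has 3 child edges.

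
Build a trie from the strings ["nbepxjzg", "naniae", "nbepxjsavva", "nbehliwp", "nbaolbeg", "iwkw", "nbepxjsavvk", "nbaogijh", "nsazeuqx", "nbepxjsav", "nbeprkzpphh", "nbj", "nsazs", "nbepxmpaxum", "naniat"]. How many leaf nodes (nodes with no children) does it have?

A leaf is a node with no children — equivalently, the end of a word that is not a proper prefix of any other stored word.
Those words: "iwkw", "naniae", "naniat", "nbaogijh", "nbaolbeg", "nbehliwp", "nbeprkzpphh", "nbepxjsavva", "nbepxjsavvk", "nbepxjzg", "nbepxmpaxum", "nbj", "nsazeuqx", "nsazs"
Leaf count: 14

14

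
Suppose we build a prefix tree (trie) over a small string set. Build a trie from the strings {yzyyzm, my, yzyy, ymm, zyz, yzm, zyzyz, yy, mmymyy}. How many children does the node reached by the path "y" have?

3

Follow the path "y" to its node, then look at its outgoing edges.
Distinct next characters after "y": m, y, z.
That node has 3 child edges.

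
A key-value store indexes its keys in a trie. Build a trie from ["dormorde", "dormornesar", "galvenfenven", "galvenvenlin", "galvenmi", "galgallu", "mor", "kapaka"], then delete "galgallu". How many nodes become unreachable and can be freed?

A node on "galgallu"'s path can go only if nothing else ends at it or branches off below it.
The suffix "gallu" (5 nodes) is used only by "galgallu"; the node for "gal" still has the child "v", so pruning stops there.
Nodes removed: 5

5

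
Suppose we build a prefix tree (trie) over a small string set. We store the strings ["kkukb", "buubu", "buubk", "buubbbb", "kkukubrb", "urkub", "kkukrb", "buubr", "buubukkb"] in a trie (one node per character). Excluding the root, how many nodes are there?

Trie structure (* marks end of a word):
(root)
├─ b
│  └─ u
│     └─ u
│        └─ b
│           ├─ b
│           │  └─ b
│           │     └─ b *
│           ├─ k *
│           ├─ r *
│           └─ u *
│              └─ k
│                 └─ k
│                    └─ b *
├─ k
│  └─ k
│     └─ u
│        └─ k
│           ├─ b *
│           ├─ r
│           │  └─ b *
│           └─ u
│              └─ b
│                 └─ r
│                    └─ b *
└─ u
   └─ r
      └─ k
         └─ u
            └─ b *
Counting every labelled node above: 29.

29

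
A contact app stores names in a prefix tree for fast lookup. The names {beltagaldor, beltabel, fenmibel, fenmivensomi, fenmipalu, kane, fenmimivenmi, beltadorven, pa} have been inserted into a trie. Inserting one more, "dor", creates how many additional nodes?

3

Nothing in the trie begins with "d"; the whole of "dor" is new.
3 − 0 = 3 new nodes.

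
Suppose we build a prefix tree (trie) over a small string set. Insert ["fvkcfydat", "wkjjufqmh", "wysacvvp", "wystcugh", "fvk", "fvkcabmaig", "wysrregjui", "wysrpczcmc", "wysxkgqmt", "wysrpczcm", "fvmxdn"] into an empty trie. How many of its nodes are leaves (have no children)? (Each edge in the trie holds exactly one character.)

Leaves are exactly the stored words that no other stored word extends.
Those words: "fvkcabmaig", "fvkcfydat", "fvmxdn", "wkjjufqmh", "wysacvvp", "wysrpczcmc", "wysrregjui", "wystcugh", "wysxkgqmt"
Leaf count: 9

9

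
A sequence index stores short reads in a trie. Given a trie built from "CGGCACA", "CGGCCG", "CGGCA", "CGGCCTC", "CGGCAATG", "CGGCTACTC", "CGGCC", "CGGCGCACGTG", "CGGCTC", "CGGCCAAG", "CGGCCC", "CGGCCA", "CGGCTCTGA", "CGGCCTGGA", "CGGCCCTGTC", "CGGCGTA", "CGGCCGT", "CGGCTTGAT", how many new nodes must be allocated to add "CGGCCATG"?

2

Walking "CGGCCATG" from the root, the first 6 characters ("CGGCCA") follow existing edges; "T" is the first miss.
So 8 − 6 = 2 new nodes.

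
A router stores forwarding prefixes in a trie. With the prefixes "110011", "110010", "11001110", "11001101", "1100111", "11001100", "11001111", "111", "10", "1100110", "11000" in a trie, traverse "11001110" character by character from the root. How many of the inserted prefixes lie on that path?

Check each prefix of "11001110" against the stored set — each match is an end-marker on the path.
Prefixes of the query that are stored words: "110011", "1100111", "11001110"
Count: 3

3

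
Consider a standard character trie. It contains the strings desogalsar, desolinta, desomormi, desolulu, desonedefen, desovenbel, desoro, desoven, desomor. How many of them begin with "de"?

Traverse to the node for "de", then collect every word in that subtree.
Words under "de": desogalsar, desolinta, desolulu, desomor, desomormi, desonedefen, desoro, desoven, desovenbel
Count: 9

9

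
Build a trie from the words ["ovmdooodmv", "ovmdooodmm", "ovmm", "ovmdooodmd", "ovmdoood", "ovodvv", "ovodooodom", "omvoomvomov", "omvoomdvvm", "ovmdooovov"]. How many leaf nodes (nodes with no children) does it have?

Leaves are exactly the stored words that no other stored word extends.
Those words: "omvoomdvvm", "omvoomvomov", "ovmdooodmd", "ovmdooodmm", "ovmdooodmv", "ovmdooovov", "ovmm", "ovodooodom", "ovodvv"
Leaf count: 9

9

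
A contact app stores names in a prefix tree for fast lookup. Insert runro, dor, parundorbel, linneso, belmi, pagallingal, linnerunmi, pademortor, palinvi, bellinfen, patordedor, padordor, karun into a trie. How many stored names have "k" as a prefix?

1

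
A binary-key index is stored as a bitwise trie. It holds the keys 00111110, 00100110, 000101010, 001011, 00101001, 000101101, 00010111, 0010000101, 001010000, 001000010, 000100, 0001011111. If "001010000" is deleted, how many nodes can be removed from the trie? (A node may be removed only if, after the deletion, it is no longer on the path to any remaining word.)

Walk "001010000" from the leaf back toward the root, removing each node that no remaining word uses.
The suffix "00" (2 nodes) is used only by "001010000"; the node for "0010100" still has the child "1", so pruning stops there.
Nodes removed: 2

2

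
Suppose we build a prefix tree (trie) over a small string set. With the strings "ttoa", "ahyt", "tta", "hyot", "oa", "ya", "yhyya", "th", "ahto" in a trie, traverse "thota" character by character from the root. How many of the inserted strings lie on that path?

Check each prefix of "thota" against the stored set — each match is an end-marker on the path.
Prefixes of the query that are stored words: "th"
Count: 1

1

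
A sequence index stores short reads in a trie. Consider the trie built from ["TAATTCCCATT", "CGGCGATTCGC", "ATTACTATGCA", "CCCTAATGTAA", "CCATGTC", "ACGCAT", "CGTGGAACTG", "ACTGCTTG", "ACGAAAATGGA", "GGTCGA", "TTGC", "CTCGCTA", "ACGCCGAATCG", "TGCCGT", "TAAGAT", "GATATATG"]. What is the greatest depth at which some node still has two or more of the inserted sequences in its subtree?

Equivalently: take the maximum, over all pairs, of their longest common prefix length.
e.g. "ACGCAT" and "ACGCCGAATCG" share the prefix "ACGC" of length 4; no pair shares a longer one.
Longest shared-prefix length: 4

4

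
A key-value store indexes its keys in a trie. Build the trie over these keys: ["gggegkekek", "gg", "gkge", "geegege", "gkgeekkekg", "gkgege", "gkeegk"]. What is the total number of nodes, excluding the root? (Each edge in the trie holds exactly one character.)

31

Trie structure (* marks end of a word):
(root)
└─ g
   ├─ e
   │  └─ e
   │     └─ g
   │        └─ e
   │           └─ g
   │              └─ e *
   ├─ g *
   │  └─ g
   │     └─ e
   │        └─ g
   │           └─ k
   │              └─ e
   │                 └─ k
   │                    └─ e
   │                       └─ k *
   └─ k
      ├─ e
      │  └─ e
      │     └─ g
      │        └─ k *
      └─ g
         └─ e *
            ├─ e
            │  └─ k
            │     └─ k
            │        └─ e
            │           └─ k
            │              └─ g *
            └─ g
               └─ e *
Counting every labelled node above: 31.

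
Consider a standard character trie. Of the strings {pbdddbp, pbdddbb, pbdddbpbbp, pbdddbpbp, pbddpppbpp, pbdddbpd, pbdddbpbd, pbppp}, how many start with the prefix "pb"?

8

Filter for entries beginning with "pb":
Matches: "pbdddbb", "pbdddbp", "pbdddbpbbp", "pbdddbpbd", "pbdddbpbp", "pbdddbpd", "pbddpppbpp", "pbppp"
Count: 8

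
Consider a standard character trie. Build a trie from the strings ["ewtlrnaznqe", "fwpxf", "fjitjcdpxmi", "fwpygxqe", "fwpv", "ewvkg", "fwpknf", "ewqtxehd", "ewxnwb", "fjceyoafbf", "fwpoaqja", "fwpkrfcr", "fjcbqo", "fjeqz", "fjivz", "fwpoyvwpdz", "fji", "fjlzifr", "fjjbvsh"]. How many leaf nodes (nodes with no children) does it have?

A leaf is a node with no children — equivalently, the end of a word that is not a proper prefix of any other stored word.
Those words: "ewqtxehd", "ewtlrnaznqe", "ewvkg", "ewxnwb", "fjcbqo", "fjceyoafbf", "fjeqz", "fjitjcdpxmi", "fjivz", "fjjbvsh", "fjlzifr", "fwpknf", "fwpkrfcr", "fwpoaqja", "fwpoyvwpdz", "fwpv", "fwpxf", "fwpygxqe"
Leaf count: 18

18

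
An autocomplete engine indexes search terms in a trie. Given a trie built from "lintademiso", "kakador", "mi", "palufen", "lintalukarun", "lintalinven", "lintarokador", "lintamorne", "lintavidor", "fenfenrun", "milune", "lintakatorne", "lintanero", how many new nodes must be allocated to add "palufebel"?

3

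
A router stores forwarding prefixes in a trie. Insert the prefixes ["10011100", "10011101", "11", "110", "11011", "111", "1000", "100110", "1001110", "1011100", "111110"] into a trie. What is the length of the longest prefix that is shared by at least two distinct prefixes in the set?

7

The deepest shared node is where two words last agree before diverging.
e.g. "1001110" and "10011100" share the prefix "1001110" of length 7; no pair shares a longer one.
Longest shared-prefix length: 7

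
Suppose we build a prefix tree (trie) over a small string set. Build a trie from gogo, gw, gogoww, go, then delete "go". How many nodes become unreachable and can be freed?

0

A node on "go"'s path can go only if nothing else ends at it or branches off below it.
Every node on "go" is still needed (e.g. by "gogo"), so nothing is freed.
Nodes removed: 0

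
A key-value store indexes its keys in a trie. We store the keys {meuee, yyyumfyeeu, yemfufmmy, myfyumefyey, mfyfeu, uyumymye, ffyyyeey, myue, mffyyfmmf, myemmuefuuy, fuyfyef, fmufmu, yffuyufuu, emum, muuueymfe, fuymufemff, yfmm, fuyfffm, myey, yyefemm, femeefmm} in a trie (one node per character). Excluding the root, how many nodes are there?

128

Trace insertions, counting only characters that open a new branch:
  "meuee" → 5 new (m, e, u, e, e)
  "yyyumfyeeu" → 10 new (y, y, y, u, m, f, y, e, e, u)
  "yemfufmmy" → prefix "y" already present; 8 new (e, m, f, u, f, m, m, y)
  "myfyumefyey" → prefix "m" already present; 10 new (y, f, y, u, m, e, f, y, e, y)
  "mfyfeu" → prefix "m" already present; 5 new (f, y, f, e, u)
  "uyumymye" → 8 new (u, y, u, m, y, m, y, e)
  "ffyyyeey" → 8 new (f, f, y, y, y, e, e, y)
  "myue" → prefix "my" already present; 2 new (u, e)
  "mffyyfmmf" → prefix "mf" already present; 7 new (f, y, y, f, m, m, f)
  "myemmuefuuy" → prefix "my" already present; 9 new (e, m, m, u, e, f, u, u, y)
  "fuyfyef" → prefix "f" already present; 6 new (u, y, f, y, e, f)
  "fmufmu" → prefix "f" already present; 5 new (m, u, f, m, u)
  "yffuyufuu" → prefix "y" already present; 8 new (f, f, u, y, u, f, u, u)
  "emum" → 4 new (e, m, u, m)
  "muuueymfe" → prefix "m" already present; 8 new (u, u, u, e, y, m, f, e)
  "fuymufemff" → prefix "fuy" already present; 7 new (m, u, f, e, m, f, f)
  "yfmm" → prefix "yf" already present; 2 new (m, m)
  "fuyfffm" → prefix "fuyf" already present; 3 new (f, f, m)
  "myey" → prefix "mye" already present; 1 new (y)
  "yyefemm" → prefix "yy" already present; 5 new (e, f, e, m, m)
  "femeefmm" → prefix "f" already present; 7 new (e, m, e, e, f, m, m)
Total nodes = 5 + 10 + 8 + 10 + 5 + 8 + 8 + 2 + 7 + 9 + 6 + 5 + 8 + 4 + 8 + 7 + 2 + 3 + 1 + 5 + 7 = 128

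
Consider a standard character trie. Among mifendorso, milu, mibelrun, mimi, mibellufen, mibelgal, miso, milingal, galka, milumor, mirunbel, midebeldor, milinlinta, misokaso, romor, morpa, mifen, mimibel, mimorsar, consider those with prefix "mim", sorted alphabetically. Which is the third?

Words with prefix "mim", in lexicographic order: "mimi", "mimibel", "mimorsar"
The 3rd is mimorsar.

mimorsar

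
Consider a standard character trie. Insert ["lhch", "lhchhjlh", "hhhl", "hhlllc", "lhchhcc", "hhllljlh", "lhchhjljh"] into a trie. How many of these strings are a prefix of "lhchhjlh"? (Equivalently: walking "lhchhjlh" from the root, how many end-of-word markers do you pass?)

Traverse "lhchhjlh" character by character; count nodes along the way that are marked as word ends.
Prefixes of the query that are stored words: "lhch", "lhchhjlh"
Count: 2

2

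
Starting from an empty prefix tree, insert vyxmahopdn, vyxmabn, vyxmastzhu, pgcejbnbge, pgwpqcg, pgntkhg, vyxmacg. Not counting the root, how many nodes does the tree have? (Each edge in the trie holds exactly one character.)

39

Insert word by word; a character creates a node only if that edge doesn't already exist:
  "vyxmahopdn" → 10 new (v, y, x, m, a, h, o, p, d, n)
  "vyxmabn" → prefix "vyxma" already present; 2 new (b, n)
  "vyxmastzhu" → prefix "vyxma" already present; 5 new (s, t, z, h, u)
  "pgcejbnbge" → 10 new (p, g, c, e, j, b, n, b, g, e)
  "pgwpqcg" → prefix "pg" already present; 5 new (w, p, q, c, g)
  "pgntkhg" → prefix "pg" already present; 5 new (n, t, k, h, g)
  "vyxmacg" → prefix "vyxma" already present; 2 new (c, g)
Total nodes = 10 + 2 + 5 + 10 + 5 + 5 + 2 = 39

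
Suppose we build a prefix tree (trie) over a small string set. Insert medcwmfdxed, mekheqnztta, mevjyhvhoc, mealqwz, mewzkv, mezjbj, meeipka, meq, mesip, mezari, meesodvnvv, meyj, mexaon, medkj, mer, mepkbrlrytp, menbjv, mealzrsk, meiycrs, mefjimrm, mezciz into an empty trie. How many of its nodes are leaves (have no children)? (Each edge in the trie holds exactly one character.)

21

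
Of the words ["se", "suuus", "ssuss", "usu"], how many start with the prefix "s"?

Filter for entries beginning with "s":
Matches: "se", "ssuss", "suuus"
Count: 3

3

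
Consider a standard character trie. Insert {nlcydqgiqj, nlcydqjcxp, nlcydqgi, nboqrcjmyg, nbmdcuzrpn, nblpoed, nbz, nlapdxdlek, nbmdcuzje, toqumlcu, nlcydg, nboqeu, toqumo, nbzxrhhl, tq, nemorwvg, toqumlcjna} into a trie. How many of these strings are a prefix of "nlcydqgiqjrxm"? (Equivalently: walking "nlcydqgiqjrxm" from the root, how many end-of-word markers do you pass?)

Check each prefix of "nlcydqgiqjrxm" against the stored set — each match is an end-marker on the path.
Prefixes of the query that are stored words: "nlcydqgi", "nlcydqgiqj"
Count: 2

2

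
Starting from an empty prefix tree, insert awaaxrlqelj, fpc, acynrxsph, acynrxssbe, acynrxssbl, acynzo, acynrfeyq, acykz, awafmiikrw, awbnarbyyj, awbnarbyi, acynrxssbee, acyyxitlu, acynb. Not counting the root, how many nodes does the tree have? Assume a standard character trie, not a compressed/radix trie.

58

Trace insertions, counting only characters that open a new branch:
  "awaaxrlqelj" → 11 new (a, w, a, a, x, r, l, q, e, l, j)
  "fpc" → 3 new (f, p, c)
  "acynrxsph" → prefix "a" already present; 8 new (c, y, n, r, x, s, p, h)
  "acynrxssbe" → prefix "acynrxs" already present; 3 new (s, b, e)
  "acynrxssbl" → prefix "acynrxssb" already present; 1 new (l)
  "acynzo" → prefix "acyn" already present; 2 new (z, o)
  "acynrfeyq" → prefix "acynr" already present; 4 new (f, e, y, q)
  "acykz" → prefix "acy" already present; 2 new (k, z)
  "awafmiikrw" → prefix "awa" already present; 7 new (f, m, i, i, k, r, w)
  "awbnarbyyj" → prefix "aw" already present; 8 new (b, n, a, r, b, y, y, j)
  "awbnarbyi" → prefix "awbnarby" already present; 1 new (i)
  "acynrxssbee" → prefix "acynrxssbe" already present; 1 new (e)
  "acyyxitlu" → prefix "acy" already present; 6 new (y, x, i, t, l, u)
  "acynb" → prefix "acyn" already present; 1 new (b)
Total nodes = 11 + 3 + 8 + 3 + 1 + 2 + 4 + 2 + 7 + 8 + 1 + 1 + 6 + 1 = 58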